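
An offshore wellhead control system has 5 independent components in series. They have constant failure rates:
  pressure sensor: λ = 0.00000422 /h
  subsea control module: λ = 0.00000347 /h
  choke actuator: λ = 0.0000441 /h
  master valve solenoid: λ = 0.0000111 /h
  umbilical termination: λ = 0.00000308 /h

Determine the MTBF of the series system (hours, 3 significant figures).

Series of exponential components: λ_sys = Σ λ_i
λ_sys = 0.00000422 + 0.00000347 + 0.0000441 + 0.0000111 + 0.00000308 = 6.5970e-05 /h
MTBF = 1 / λ_sys = 15200 h

15200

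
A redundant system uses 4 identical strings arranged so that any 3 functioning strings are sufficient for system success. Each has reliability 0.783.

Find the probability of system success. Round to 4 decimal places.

0.7926

R = Σ_{i=3}^{4} C(4,i) p^i (1−p)^{4−i} with p = 0.783
C(4,3)·0.783^3·0.217^1 = 0.416682
C(4,4)·0.783^4·0.217^0 = 0.375878
Sum = 0.7926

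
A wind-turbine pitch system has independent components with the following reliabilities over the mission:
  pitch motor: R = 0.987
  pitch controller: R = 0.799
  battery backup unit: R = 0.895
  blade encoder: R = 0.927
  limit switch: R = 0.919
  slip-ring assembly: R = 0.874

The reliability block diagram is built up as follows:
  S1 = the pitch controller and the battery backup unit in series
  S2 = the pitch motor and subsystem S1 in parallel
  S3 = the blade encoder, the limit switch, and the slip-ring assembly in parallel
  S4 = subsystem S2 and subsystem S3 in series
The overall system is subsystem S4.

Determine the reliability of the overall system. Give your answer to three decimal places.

0.996

Series (pitch controller and battery backup unit): 0.79900 × 0.89500 = 0.71511
Parallel (pitch motor and [0.71511]): 1 − (1 − 0.98700)(1 − 0.71511) = 0.99630
Parallel (blade encoder, limit switch, and slip-ring assembly): 1 − (1 − 0.92700)(1 − 0.91900)(1 − 0.87400) = 0.99925
Series ([0.99630] and [0.99925]): 0.99630 × 0.99925 = 0.996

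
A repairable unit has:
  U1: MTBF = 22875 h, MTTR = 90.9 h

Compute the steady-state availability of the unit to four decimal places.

0.9960

A(U1) = MTBF/(MTBF+MTTR) = 22875/(22875+90.9) = 0.9960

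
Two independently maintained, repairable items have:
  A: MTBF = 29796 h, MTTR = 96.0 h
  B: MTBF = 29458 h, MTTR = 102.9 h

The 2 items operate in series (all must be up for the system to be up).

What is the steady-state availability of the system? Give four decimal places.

0.9933

A(A) = MTBF/(MTBF+MTTR) = 29796/(29796+96.0) = 0.996788
A(B) = MTBF/(MTBF+MTTR) = 29458/(29458+102.9) = 0.996519
Series availability: 0.996788 × 0.996519 = 0.9933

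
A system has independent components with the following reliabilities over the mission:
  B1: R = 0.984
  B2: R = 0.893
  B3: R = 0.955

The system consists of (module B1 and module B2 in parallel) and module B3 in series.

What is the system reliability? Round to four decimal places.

0.9534

Parallel (B1 and B2): 1 − (1 − 0.984000)(1 − 0.893000) = 0.998288
Series ([0.998288] and B3): 0.998288 × 0.955000 = 0.9534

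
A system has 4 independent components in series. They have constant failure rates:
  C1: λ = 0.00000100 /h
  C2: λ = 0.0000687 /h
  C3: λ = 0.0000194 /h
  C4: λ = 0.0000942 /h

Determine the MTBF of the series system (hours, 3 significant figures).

Series of exponential components: λ_sys = Σ λ_i
λ_sys = 0.00000100 + 0.0000687 + 0.0000194 + 0.0000942 = 1.8330e-04 /h
MTBF = 1 / λ_sys = 5460 h

5460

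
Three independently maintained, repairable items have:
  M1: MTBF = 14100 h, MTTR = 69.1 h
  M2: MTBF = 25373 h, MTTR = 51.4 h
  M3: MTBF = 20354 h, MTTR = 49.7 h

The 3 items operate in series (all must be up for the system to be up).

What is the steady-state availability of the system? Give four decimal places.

0.9907

A(M1) = MTBF/(MTBF+MTTR) = 14100/(14100+69.1) = 0.995123
A(M2) = MTBF/(MTBF+MTTR) = 25373/(25373+51.4) = 0.997978
A(M3) = MTBF/(MTBF+MTTR) = 20354/(20354+49.7) = 0.997564
Series availability: 0.995123 × 0.997978 × 0.997564 = 0.9907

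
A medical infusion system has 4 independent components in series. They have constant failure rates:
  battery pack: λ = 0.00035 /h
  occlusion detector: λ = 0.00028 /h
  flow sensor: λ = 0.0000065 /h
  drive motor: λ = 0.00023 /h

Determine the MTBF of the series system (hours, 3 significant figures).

1150

Series of exponential components: λ_sys = Σ λ_i
λ_sys = 0.00035 + 0.00028 + 0.0000065 + 0.00023 = 8.6650e-04 /h
MTBF = 1 / λ_sys = 1150 h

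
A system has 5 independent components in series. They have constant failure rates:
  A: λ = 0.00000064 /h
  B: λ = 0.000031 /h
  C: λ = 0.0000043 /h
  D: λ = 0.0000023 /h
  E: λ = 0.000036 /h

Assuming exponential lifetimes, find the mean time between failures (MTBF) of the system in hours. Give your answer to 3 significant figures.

Series of exponential components: λ_sys = Σ λ_i
λ_sys = 0.00000064 + 0.000031 + 0.0000043 + 0.0000023 + 0.000036 = 7.4240e-05 /h
MTBF = 1 / λ_sys = 13500 h

13500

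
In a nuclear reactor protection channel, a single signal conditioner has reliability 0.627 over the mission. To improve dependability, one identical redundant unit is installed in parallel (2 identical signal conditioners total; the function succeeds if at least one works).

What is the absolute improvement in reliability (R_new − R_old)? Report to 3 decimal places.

R_before = 0.627
R_after = 1 − (1 − 0.627)^2 = 0.861
ΔR = 0.861 − 0.627 = 0.234

0.234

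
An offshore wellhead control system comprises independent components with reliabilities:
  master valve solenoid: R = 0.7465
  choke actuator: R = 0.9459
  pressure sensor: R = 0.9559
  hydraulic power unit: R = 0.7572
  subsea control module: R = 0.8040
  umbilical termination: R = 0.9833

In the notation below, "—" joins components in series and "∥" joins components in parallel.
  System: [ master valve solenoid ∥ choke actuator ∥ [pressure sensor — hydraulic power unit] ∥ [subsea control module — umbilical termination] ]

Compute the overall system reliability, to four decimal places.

0.9992

Series (pressure sensor and hydraulic power unit): 0.955900 × 0.757200 = 0.723807
Series (subsea control module and umbilical termination): 0.804000 × 0.983300 = 0.790573
Parallel (master valve solenoid, choke actuator, [0.723807], and [0.790573]): 1 − (1 − 0.746500)(1 − 0.945900)(1 − 0.723807)(1 − 0.790573) = 0.9992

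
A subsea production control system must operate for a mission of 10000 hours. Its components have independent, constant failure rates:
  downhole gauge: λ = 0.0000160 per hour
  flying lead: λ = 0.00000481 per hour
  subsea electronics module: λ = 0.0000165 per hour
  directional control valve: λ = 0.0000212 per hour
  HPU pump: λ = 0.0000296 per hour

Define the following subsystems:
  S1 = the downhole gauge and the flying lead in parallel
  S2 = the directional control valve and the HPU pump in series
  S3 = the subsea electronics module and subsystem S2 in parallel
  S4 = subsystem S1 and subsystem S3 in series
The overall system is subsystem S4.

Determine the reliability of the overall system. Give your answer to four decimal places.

0.9329

R(downhole gauge) = exp(−0.0000160 × 10000) = 0.852144
R(flying lead) = exp(−0.00000481 × 10000) = 0.953038
R(subsea electronics module) = exp(−0.0000165 × 10000) = 0.847894
R(directional control valve) = exp(−0.0000212 × 10000) = 0.808965
R(HPU pump) = exp(−0.0000296 × 10000) = 0.743787
Parallel (downhole gauge and flying lead): 1 − (1 − 0.852144)(1 − 0.953038) = 0.993056
Series (directional control valve and HPU pump): 0.808965 × 0.743787 = 0.601698
Parallel (subsea electronics module and [0.601698]): 1 − (1 − 0.847894)(1 − 0.601698) = 0.939416
Series ([0.993056] and [0.939416]): 0.993056 × 0.939416 = 0.9329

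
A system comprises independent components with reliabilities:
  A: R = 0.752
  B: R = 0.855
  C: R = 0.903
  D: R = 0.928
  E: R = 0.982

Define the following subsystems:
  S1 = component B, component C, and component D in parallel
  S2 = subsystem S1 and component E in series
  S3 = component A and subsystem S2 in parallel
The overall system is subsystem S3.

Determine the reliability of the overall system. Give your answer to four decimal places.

Parallel (B, C, and D): 1 − (1 − 0.855000)(1 − 0.903000)(1 − 0.928000) = 0.998987
Series ([0.998987] and E): 0.998987 × 0.982000 = 0.981005
Parallel (A and [0.981005]): 1 − (1 − 0.752000)(1 − 0.981005) = 0.9953

0.9953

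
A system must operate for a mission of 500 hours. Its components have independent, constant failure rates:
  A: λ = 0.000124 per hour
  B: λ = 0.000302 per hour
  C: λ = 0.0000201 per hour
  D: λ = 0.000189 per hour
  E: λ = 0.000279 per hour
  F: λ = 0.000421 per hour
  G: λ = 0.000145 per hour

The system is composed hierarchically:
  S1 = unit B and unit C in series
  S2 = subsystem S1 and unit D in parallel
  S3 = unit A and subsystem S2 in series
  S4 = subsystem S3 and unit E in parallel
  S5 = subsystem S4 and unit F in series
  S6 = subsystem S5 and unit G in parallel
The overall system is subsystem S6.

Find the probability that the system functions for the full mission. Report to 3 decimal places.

R(A) = exp(−0.000124 × 500) = 0.93988
R(B) = exp(−0.000302 × 500) = 0.85985
R(C) = exp(−0.0000201 × 500) = 0.99000
R(D) = exp(−0.000189 × 500) = 0.90983
R(E) = exp(−0.000279 × 500) = 0.86979
R(F) = exp(−0.000421 × 500) = 0.81018
R(G) = exp(−0.000145 × 500) = 0.93007
Series (B and C): 0.85985 × 0.99000 = 0.85125
Parallel ([0.85125] and D): 1 − (1 − 0.85125)(1 − 0.90983) = 0.98659
Series (A and [0.98659]): 0.93988 × 0.98659 = 0.92728
Parallel ([0.92728] and E): 1 − (1 − 0.92728)(1 − 0.86979) = 0.99053
Series ([0.99053] and F): 0.99053 × 0.81018 = 0.80251
Parallel ([0.80251] and G): 1 − (1 − 0.80251)(1 − 0.93007) = 0.986

0.986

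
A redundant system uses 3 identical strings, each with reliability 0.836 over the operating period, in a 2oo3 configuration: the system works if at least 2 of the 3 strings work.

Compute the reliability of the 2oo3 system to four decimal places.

R = Σ_{i=2}^{3} C(3,i) p^i (1−p)^{3−i} with p = 0.836
C(3,2)·0.836^2·0.164^1 = 0.343857
C(3,3)·0.836^3·0.164^0 = 0.584277
Sum = 0.9281

0.9281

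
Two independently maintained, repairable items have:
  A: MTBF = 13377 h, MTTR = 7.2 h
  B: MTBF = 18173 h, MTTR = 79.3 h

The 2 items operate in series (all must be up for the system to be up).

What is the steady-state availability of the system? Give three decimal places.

A(A) = MTBF/(MTBF+MTTR) = 13377/(13377+7.2) = 0.999462
A(B) = MTBF/(MTBF+MTTR) = 18173/(18173+79.3) = 0.995655
Series availability: 0.999462 × 0.995655 = 0.995

0.995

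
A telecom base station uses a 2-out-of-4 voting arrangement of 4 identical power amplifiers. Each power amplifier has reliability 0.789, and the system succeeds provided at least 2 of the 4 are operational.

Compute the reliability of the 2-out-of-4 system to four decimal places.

R = Σ_{i=2}^{4} C(4,i) p^i (1−p)^{4−i} with p = 0.789
C(4,2)·0.789^2·0.211^2 = 0.166292
C(4,3)·0.789^3·0.211^1 = 0.414547
C(4,4)·0.789^4·0.211^0 = 0.387532
Sum = 0.9684

0.9684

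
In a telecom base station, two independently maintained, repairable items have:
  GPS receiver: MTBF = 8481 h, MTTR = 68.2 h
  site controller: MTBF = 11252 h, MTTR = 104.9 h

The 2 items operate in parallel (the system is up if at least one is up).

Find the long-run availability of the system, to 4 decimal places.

A(GPS receiver) = MTBF/(MTBF+MTTR) = 8481/(8481+68.2) = 0.992023
A(site controller) = MTBF/(MTBF+MTTR) = 11252/(11252+104.9) = 0.990763
Parallel availability: 1 − (1 − 0.992023)(1 − 0.990763) = 0.9999

0.9999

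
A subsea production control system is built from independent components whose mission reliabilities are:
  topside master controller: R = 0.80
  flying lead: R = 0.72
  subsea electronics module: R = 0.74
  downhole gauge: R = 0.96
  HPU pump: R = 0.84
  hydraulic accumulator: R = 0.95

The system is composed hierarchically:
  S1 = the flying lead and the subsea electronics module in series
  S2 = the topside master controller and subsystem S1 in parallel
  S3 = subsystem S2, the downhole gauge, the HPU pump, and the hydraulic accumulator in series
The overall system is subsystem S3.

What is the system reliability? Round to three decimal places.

0.694

Series (flying lead and subsea electronics module): 0.72000 × 0.74000 = 0.53280
Parallel (topside master controller and [0.53280]): 1 − (1 − 0.80000)(1 − 0.53280) = 0.90656
Series ([0.90656], downhole gauge, HPU pump, and hydraulic accumulator): 0.90656 × 0.96000 × 0.84000 × 0.95000 = 0.694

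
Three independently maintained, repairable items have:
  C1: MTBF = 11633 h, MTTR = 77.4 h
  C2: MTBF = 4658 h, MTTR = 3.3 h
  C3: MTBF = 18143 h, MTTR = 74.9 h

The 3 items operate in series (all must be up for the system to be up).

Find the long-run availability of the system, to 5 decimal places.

0.98861

A(C1) = MTBF/(MTBF+MTTR) = 11633/(11633+77.4) = 0.993390
A(C2) = MTBF/(MTBF+MTTR) = 4658/(4658+3.3) = 0.999292
A(C3) = MTBF/(MTBF+MTTR) = 18143/(18143+74.9) = 0.995889
Series availability: 0.993390 × 0.999292 × 0.995889 = 0.98861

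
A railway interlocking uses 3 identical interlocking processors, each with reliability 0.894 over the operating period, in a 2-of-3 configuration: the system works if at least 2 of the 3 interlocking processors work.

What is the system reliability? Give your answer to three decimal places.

0.969

R = Σ_{i=2}^{3} C(3,i) p^i (1−p)^{3−i} with p = 0.894
C(3,2)·0.894^2·0.106^1 = 0.25416
C(3,3)·0.894^3·0.106^0 = 0.71452
Sum = 0.969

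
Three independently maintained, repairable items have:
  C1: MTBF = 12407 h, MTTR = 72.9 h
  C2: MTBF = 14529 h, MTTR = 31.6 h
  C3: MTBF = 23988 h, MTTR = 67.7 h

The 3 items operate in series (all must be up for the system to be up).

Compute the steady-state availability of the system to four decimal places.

A(C1) = MTBF/(MTBF+MTTR) = 12407/(12407+72.9) = 0.994159
A(C2) = MTBF/(MTBF+MTTR) = 14529/(14529+31.6) = 0.997830
A(C3) = MTBF/(MTBF+MTTR) = 23988/(23988+67.7) = 0.997186
Series availability: 0.994159 × 0.997830 × 0.997186 = 0.9892

0.9892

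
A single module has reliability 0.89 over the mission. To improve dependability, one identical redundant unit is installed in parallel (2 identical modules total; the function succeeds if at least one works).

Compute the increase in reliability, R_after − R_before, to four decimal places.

0.0979

R_before = 0.89
R_after = 1 − (1 − 0.89)^2 = 0.9879
ΔR = 0.9879 − 0.89 = 0.0979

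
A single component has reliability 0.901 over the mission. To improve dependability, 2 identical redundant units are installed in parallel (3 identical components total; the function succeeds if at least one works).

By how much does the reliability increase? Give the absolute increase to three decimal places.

R_before = 0.901
R_after = 1 − (1 − 0.901)^3 = 0.999
ΔR = 0.999 − 0.901 = 0.098

0.098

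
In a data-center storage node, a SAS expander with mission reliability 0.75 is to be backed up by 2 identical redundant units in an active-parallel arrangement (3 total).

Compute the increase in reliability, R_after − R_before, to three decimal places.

R_before = 0.75
R_after = 1 − (1 − 0.75)^3 = 0.984
ΔR = 0.984 − 0.75 = 0.234

0.234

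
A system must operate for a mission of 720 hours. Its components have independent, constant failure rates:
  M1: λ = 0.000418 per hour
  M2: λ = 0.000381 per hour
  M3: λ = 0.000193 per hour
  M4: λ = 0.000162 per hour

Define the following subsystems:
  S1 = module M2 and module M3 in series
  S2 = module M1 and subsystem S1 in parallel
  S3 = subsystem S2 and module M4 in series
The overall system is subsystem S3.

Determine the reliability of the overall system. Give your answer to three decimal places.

0.812

R(M1) = exp(−0.000418 × 720) = 0.74011
R(M2) = exp(−0.000381 × 720) = 0.76009
R(M3) = exp(−0.000193 × 720) = 0.87026
R(M4) = exp(−0.000162 × 720) = 0.88991
Series (M2 and M3): 0.76009 × 0.87026 = 0.66148
Parallel (M1 and [0.66148]): 1 − (1 − 0.74011)(1 − 0.66148) = 0.91202
Series ([0.91202] and M4): 0.91202 × 0.88991 = 0.812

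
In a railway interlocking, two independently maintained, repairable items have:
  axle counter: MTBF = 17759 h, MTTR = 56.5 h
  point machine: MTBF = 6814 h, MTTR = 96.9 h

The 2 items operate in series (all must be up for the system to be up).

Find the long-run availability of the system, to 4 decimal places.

A(axle counter) = MTBF/(MTBF+MTTR) = 17759/(17759+56.5) = 0.996829
A(point machine) = MTBF/(MTBF+MTTR) = 6814/(6814+96.9) = 0.985979
Series availability: 0.996829 × 0.985979 = 0.9829

0.9829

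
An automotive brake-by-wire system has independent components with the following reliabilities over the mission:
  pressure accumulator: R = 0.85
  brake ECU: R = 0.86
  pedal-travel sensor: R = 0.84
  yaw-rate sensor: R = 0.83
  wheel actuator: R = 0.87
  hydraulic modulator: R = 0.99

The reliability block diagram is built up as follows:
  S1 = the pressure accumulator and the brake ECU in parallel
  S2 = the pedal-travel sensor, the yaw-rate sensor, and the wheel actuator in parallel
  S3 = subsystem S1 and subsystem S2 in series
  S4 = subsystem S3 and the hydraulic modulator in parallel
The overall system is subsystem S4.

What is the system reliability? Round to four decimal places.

0.9998

Parallel (pressure accumulator and brake ECU): 1 − (1 − 0.850000)(1 − 0.860000) = 0.979000
Parallel (pedal-travel sensor, yaw-rate sensor, and wheel actuator): 1 − (1 − 0.840000)(1 − 0.830000)(1 − 0.870000) = 0.996464
Series ([0.979000] and [0.996464]): 0.979000 × 0.996464 = 0.975538
Parallel ([0.975538] and hydraulic modulator): 1 − (1 − 0.975538)(1 − 0.990000) = 0.9998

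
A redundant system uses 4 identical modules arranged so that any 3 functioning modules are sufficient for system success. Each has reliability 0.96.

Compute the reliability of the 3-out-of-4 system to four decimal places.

R = Σ_{i=3}^{4} C(4,i) p^i (1−p)^{4−i} with p = 0.96
C(4,3)·0.96^3·0.04^1 = 0.141558
C(4,4)·0.96^4·0.04^0 = 0.849347
Sum = 0.9909

0.9909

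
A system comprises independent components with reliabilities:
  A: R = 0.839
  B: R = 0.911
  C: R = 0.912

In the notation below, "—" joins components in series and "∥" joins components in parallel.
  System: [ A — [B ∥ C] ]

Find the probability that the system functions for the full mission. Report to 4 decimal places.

0.8324

Parallel (B and C): 1 − (1 − 0.911000)(1 − 0.912000) = 0.992168
Series (A and [0.992168]): 0.839000 × 0.992168 = 0.8324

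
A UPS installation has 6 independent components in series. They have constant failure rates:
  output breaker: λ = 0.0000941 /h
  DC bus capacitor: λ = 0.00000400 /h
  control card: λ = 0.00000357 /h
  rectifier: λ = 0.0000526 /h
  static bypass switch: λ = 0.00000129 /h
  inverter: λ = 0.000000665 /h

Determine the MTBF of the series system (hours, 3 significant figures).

Series of exponential components: λ_sys = Σ λ_i
λ_sys = 0.0000941 + 0.00000400 + 0.00000357 + 0.0000526 + 0.00000129 + 0.000000665 = 1.5622e-04 /h
MTBF = 1 / λ_sys = 6400 h

6400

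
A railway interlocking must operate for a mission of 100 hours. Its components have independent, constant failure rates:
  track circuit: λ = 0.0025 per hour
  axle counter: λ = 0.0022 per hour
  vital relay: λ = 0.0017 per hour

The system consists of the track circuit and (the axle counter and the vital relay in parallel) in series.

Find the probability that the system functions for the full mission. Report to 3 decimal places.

0.755

R(track circuit) = exp(−0.0025 × 100) = 0.77880
R(axle counter) = exp(−0.0022 × 100) = 0.80252
R(vital relay) = exp(−0.0017 × 100) = 0.84366
Parallel (axle counter and vital relay): 1 − (1 − 0.80252)(1 − 0.84366) = 0.96913
Series (track circuit and [0.96913]): 0.77880 × 0.96913 = 0.755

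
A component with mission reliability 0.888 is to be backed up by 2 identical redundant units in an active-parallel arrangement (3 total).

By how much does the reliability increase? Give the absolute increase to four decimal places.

R_before = 0.888
R_after = 1 − (1 − 0.888)^3 = 0.9986
ΔR = 0.9986 − 0.888 = 0.1106

0.1106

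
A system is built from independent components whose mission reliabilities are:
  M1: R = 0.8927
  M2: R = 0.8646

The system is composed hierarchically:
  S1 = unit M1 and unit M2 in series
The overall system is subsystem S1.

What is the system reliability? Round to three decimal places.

Series (M1 and M2): 0.89270 × 0.86460 = 0.772

0.772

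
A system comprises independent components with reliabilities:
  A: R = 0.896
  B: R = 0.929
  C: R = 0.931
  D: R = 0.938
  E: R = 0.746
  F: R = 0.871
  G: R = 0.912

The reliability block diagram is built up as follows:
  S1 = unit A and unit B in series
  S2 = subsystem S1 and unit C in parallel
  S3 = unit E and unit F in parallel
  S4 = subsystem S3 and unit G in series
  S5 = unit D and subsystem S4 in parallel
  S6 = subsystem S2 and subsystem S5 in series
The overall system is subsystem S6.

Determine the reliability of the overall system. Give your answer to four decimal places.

Series (A and B): 0.896000 × 0.929000 = 0.832384
Parallel ([0.832384] and C): 1 − (1 − 0.832384)(1 − 0.931000) = 0.988434
Parallel (E and F): 1 − (1 − 0.746000)(1 − 0.871000) = 0.967234
Series ([0.967234] and G): 0.967234 × 0.912000 = 0.882117
Parallel (D and [0.882117]): 1 − (1 − 0.938000)(1 − 0.882117) = 0.992691
Series ([0.988434] and [0.992691]): 0.988434 × 0.992691 = 0.9812

0.9812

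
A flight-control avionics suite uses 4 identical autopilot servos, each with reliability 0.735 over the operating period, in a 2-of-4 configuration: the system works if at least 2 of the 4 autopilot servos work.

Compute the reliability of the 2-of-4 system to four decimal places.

R = Σ_{i=2}^{4} C(4,i) p^i (1−p)^{4−i} with p = 0.735
C(4,2)·0.735^2·0.265^2 = 0.227624
C(4,3)·0.735^3·0.265^1 = 0.420889
C(4,4)·0.735^4·0.265^0 = 0.291843
Sum = 0.9404

0.9404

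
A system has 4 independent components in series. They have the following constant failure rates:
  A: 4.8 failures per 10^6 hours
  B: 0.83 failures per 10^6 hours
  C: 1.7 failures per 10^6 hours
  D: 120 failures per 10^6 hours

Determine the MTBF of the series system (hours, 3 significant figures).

Series of exponential components: λ_sys = Σ λ_i
λ_sys = 0.0000048 + 0.00000083 + 0.0000017 + 0.00012 = 1.2733e-04 /h
MTBF = 1 / λ_sys = 7850 h

7850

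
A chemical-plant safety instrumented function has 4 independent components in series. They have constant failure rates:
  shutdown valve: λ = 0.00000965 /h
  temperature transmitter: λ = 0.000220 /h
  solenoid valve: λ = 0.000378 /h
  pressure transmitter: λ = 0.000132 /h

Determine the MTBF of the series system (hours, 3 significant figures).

1350

Series of exponential components: λ_sys = Σ λ_i
λ_sys = 0.00000965 + 0.000220 + 0.000378 + 0.000132 = 7.3965e-04 /h
MTBF = 1 / λ_sys = 1350 h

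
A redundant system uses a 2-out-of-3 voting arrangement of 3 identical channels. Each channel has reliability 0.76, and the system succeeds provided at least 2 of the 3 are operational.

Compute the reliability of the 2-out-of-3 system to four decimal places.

R = Σ_{i=2}^{3} C(3,i) p^i (1−p)^{3−i} with p = 0.76
C(3,2)·0.76^2·0.24^1 = 0.415872
C(3,3)·0.76^3·0.24^0 = 0.438976
Sum = 0.8548

0.8548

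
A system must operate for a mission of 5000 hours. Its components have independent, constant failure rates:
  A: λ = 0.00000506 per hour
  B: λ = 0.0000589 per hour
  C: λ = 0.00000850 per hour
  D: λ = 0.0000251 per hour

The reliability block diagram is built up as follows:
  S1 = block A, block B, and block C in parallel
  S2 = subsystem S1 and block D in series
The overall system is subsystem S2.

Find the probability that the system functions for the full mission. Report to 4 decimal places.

R(A) = exp(−0.00000506 × 5000) = 0.975017
R(B) = exp(−0.0000589 × 5000) = 0.744904
R(C) = exp(−0.00000850 × 5000) = 0.958390
R(D) = exp(−0.0000251 × 5000) = 0.882056
Parallel (A, B, and C): 1 − (1 − 0.975017)(1 − 0.744904)(1 − 0.958390) = 0.999735
Series ([0.999735] and D): 0.999735 × 0.882056 = 0.8818

0.8818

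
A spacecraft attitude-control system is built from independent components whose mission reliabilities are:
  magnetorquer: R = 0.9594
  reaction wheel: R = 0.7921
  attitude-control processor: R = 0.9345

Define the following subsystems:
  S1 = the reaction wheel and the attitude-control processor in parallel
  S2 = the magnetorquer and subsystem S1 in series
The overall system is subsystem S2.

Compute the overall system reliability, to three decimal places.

0.946

Parallel (reaction wheel and attitude-control processor): 1 − (1 − 0.79210)(1 − 0.93450) = 0.98638
Series (magnetorquer and [0.98638]): 0.95940 × 0.98638 = 0.946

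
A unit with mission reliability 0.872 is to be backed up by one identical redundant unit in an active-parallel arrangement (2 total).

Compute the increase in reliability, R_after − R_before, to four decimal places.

R_before = 0.872
R_after = 1 − (1 − 0.872)^2 = 0.9836
ΔR = 0.9836 − 0.872 = 0.1116

0.1116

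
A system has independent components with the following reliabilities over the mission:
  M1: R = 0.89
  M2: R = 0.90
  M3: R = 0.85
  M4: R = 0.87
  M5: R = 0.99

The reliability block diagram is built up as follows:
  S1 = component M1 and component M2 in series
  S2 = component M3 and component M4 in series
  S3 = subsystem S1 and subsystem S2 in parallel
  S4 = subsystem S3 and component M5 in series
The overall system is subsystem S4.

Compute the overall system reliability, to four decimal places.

Series (M1 and M2): 0.890000 × 0.900000 = 0.801000
Series (M3 and M4): 0.850000 × 0.870000 = 0.739500
Parallel ([0.801000] and [0.739500]): 1 − (1 − 0.801000)(1 − 0.739500) = 0.948161
Series ([0.948161] and M5): 0.948161 × 0.990000 = 0.9387

0.9387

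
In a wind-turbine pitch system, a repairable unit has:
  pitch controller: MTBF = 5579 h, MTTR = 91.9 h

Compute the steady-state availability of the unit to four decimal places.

0.9838

A(pitch controller) = MTBF/(MTBF+MTTR) = 5579/(5579+91.9) = 0.9838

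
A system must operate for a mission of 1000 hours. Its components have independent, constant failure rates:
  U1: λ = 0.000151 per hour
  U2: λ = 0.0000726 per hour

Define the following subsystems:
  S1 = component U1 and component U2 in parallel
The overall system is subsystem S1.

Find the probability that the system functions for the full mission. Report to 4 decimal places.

0.9902

R(U1) = exp(−0.000151 × 1000) = 0.859848
R(U2) = exp(−0.0000726 × 1000) = 0.929973
Parallel (U1 and U2): 1 − (1 − 0.859848)(1 − 0.929973) = 0.9902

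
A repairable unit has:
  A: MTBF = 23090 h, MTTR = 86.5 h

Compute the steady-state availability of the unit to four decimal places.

A(A) = MTBF/(MTBF+MTTR) = 23090/(23090+86.5) = 0.9963

0.9963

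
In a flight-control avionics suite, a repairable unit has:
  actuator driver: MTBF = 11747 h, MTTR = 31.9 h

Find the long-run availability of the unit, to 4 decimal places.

0.9973

A(actuator driver) = MTBF/(MTBF+MTTR) = 11747/(11747+31.9) = 0.9973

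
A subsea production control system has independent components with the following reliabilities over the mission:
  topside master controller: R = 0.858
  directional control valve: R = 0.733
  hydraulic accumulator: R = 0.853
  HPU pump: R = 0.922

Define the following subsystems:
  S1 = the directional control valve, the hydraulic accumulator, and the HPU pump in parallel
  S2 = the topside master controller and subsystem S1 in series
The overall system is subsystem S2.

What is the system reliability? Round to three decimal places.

0.855

Parallel (directional control valve, hydraulic accumulator, and HPU pump): 1 − (1 − 0.73300)(1 − 0.85300)(1 − 0.92200) = 0.99694
Series (topside master controller and [0.99694]): 0.85800 × 0.99694 = 0.855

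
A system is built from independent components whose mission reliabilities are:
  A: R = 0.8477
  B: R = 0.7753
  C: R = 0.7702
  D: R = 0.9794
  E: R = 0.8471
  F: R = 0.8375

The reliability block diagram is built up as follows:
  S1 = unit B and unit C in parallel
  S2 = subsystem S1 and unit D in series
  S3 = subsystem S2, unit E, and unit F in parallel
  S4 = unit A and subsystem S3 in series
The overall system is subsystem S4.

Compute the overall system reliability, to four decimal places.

Parallel (B and C): 1 − (1 − 0.775300)(1 − 0.770200) = 0.948364
Series ([0.948364] and D): 0.948364 × 0.979400 = 0.928828
Parallel ([0.928828], E, and F): 1 − (1 − 0.928828)(1 − 0.847100)(1 − 0.837500) = 0.998232
Series (A and [0.998232]): 0.847700 × 0.998232 = 0.8462

0.8462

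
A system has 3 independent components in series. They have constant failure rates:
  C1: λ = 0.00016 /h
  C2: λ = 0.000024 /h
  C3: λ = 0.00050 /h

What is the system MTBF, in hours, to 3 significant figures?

1460

Series of exponential components: λ_sys = Σ λ_i
λ_sys = 0.00016 + 0.000024 + 0.00050 = 6.8400e-04 /h
MTBF = 1 / λ_sys = 1460 h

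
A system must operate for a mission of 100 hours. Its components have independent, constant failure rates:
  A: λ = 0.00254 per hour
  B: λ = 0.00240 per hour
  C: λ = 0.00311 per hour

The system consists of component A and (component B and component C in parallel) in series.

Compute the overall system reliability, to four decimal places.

0.7315

R(A) = exp(−0.00254 × 100) = 0.775692
R(B) = exp(−0.00240 × 100) = 0.786628
R(C) = exp(−0.00311 × 100) = 0.732714
Parallel (B and C): 1 − (1 − 0.786628)(1 − 0.732714) = 0.942969
Series (A and [0.942969]): 0.775692 × 0.942969 = 0.7315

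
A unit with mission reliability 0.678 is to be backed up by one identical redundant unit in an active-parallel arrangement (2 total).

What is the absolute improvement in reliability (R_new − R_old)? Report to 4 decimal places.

0.2183

R_before = 0.678
R_after = 1 − (1 − 0.678)^2 = 0.8963
ΔR = 0.8963 − 0.678 = 0.2183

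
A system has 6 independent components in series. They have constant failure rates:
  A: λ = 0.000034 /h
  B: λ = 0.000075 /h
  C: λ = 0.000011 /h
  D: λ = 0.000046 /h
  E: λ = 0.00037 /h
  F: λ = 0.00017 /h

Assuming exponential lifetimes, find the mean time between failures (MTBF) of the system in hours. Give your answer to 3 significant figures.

1420

Series of exponential components: λ_sys = Σ λ_i
λ_sys = 0.000034 + 0.000075 + 0.000011 + 0.000046 + 0.00037 + 0.00017 = 7.0600e-04 /h
MTBF = 1 / λ_sys = 1420 h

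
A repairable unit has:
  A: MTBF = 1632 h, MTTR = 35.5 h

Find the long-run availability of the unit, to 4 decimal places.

A(A) = MTBF/(MTBF+MTTR) = 1632/(1632+35.5) = 0.9787

0.9787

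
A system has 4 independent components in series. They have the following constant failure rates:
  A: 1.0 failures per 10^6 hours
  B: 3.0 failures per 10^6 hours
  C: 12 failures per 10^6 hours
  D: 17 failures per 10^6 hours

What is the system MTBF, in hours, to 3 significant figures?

Series of exponential components: λ_sys = Σ λ_i
λ_sys = 0.0000010 + 0.0000030 + 0.000012 + 0.000017 = 3.3000e-05 /h
MTBF = 1 / λ_sys = 30300 h

30300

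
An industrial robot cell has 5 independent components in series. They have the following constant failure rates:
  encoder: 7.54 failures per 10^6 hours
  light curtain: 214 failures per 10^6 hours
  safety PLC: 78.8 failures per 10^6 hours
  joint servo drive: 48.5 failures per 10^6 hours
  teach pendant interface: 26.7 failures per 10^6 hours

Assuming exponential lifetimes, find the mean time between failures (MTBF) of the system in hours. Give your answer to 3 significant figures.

Series of exponential components: λ_sys = Σ λ_i
λ_sys = 0.00000754 + 0.000214 + 0.0000788 + 0.0000485 + 0.0000267 = 3.7554e-04 /h
MTBF = 1 / λ_sys = 2660 h

2660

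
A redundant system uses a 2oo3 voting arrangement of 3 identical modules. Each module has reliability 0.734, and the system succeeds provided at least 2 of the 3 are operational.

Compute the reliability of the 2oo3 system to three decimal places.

R = Σ_{i=2}^{3} C(3,i) p^i (1−p)^{3−i} with p = 0.734
C(3,2)·0.734^2·0.266^1 = 0.42993
C(3,3)·0.734^3·0.266^0 = 0.39545
Sum = 0.825

0.825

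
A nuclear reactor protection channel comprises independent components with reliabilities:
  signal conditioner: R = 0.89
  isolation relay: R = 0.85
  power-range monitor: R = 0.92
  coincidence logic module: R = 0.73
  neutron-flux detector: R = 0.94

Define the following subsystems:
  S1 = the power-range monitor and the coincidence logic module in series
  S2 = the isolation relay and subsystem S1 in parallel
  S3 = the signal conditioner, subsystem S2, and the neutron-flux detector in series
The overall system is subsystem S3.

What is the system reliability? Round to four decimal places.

0.7954

Series (power-range monitor and coincidence logic module): 0.920000 × 0.730000 = 0.671600
Parallel (isolation relay and [0.671600]): 1 − (1 − 0.850000)(1 − 0.671600) = 0.950740
Series (signal conditioner, [0.950740], and neutron-flux detector): 0.890000 × 0.950740 × 0.940000 = 0.7954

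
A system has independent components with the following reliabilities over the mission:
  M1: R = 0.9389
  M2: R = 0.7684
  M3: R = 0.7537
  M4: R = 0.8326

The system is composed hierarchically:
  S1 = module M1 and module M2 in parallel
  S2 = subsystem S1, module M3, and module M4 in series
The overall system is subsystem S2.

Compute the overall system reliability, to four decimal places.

Parallel (M1 and M2): 1 − (1 − 0.938900)(1 − 0.768400) = 0.985849
Series ([0.985849], M3, and M4): 0.985849 × 0.753700 × 0.832600 = 0.6187

0.6187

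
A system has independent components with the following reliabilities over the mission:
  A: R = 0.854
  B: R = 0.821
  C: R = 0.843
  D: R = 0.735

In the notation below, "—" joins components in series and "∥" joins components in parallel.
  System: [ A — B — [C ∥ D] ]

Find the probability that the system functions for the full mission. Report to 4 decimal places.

0.6720

Parallel (C and D): 1 − (1 − 0.843000)(1 − 0.735000) = 0.958395
Series (A, B, and [0.958395]): 0.854000 × 0.821000 × 0.958395 = 0.6720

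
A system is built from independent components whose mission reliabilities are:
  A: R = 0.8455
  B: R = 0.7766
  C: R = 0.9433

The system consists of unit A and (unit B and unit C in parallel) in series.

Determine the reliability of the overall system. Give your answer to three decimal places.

0.835

Parallel (B and C): 1 − (1 − 0.77660)(1 − 0.94330) = 0.98733
Series (A and [0.98733]): 0.84550 × 0.98733 = 0.835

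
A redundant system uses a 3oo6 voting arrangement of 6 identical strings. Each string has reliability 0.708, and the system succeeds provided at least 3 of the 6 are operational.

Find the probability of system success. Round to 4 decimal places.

0.9357

R = Σ_{i=3}^{6} C(6,i) p^i (1−p)^{6−i} with p = 0.708
C(6,3)·0.708^3·0.292^3 = 0.176717
C(6,4)·0.708^4·0.292^2 = 0.321359
C(6,5)·0.708^5·0.292^1 = 0.311674
C(6,6)·0.708^6·0.292^0 = 0.125950
Sum = 0.9357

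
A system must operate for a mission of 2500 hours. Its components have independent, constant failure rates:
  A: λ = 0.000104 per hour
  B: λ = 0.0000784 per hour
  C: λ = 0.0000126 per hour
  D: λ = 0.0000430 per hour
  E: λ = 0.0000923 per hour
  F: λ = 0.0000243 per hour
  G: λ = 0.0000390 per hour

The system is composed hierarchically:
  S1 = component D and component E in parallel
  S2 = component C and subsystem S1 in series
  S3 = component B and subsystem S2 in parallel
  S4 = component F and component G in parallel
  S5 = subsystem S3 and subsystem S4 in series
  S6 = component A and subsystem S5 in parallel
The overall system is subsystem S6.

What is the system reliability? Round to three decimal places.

0.997

R(A) = exp(−0.000104 × 2500) = 0.77105
R(B) = exp(−0.0000784 × 2500) = 0.82201
R(C) = exp(−0.0000126 × 2500) = 0.96899
R(D) = exp(−0.0000430 × 2500) = 0.89808
R(E) = exp(−0.0000923 × 2500) = 0.79394
R(F) = exp(−0.0000243 × 2500) = 0.94106
R(G) = exp(−0.0000390 × 2500) = 0.90710
Parallel (D and E): 1 − (1 − 0.89808)(1 − 0.79394) = 0.97900
Series (C and [0.97900]): 0.96899 × 0.97900 = 0.94864
Parallel (B and [0.94864]): 1 − (1 − 0.82201)(1 − 0.94864) = 0.99086
Parallel (F and G): 1 − (1 − 0.94106)(1 − 0.90710) = 0.99452
Series ([0.99086] and [0.99452]): 0.99086 × 0.99452 = 0.98543
Parallel (A and [0.98543]): 1 − (1 − 0.77105)(1 − 0.98543) = 0.997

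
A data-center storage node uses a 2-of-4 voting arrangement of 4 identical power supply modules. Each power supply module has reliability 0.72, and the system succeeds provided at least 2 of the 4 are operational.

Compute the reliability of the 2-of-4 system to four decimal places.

0.9306

R = Σ_{i=2}^{4} C(4,i) p^i (1−p)^{4−i} with p = 0.72
C(4,2)·0.72^2·0.28^2 = 0.243855
C(4,3)·0.72^3·0.28^1 = 0.418038
C(4,4)·0.72^4·0.28^0 = 0.268739
Sum = 0.9306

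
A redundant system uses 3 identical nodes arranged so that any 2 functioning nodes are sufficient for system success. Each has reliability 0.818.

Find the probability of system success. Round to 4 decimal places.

R = Σ_{i=2}^{3} C(3,i) p^i (1−p)^{3−i} with p = 0.818
C(3,2)·0.818^2·0.182^1 = 0.365342
C(3,3)·0.818^3·0.182^0 = 0.547343
Sum = 0.9127

0.9127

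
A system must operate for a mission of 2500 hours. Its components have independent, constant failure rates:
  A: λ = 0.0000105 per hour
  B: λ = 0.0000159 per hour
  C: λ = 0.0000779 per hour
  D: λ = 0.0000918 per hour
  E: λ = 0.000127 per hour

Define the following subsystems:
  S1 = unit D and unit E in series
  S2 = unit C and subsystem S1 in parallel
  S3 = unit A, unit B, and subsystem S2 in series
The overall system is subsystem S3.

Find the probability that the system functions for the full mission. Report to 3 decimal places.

0.866

R(A) = exp(−0.0000105 × 2500) = 0.97409
R(B) = exp(−0.0000159 × 2500) = 0.96103
R(C) = exp(−0.0000779 × 2500) = 0.82304
R(D) = exp(−0.0000918 × 2500) = 0.79493
R(E) = exp(−0.000127 × 2500) = 0.72797
Series (D and E): 0.79493 × 0.72797 = 0.57869
Parallel (C and [0.57869]): 1 − (1 − 0.82304)(1 − 0.57869) = 0.92544
Series (A, B, and [0.92544]): 0.97409 × 0.96103 × 0.92544 = 0.866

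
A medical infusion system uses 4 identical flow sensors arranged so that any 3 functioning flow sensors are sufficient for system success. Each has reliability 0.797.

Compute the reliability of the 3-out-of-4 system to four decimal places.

0.8146

R = Σ_{i=3}^{4} C(4,i) p^i (1−p)^{4−i} with p = 0.797
C(4,3)·0.797^3·0.203^1 = 0.411084
C(4,4)·0.797^4·0.203^0 = 0.403490
Sum = 0.8146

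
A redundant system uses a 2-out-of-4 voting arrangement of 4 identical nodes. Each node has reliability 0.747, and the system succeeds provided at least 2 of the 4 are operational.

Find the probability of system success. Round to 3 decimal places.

R = Σ_{i=2}^{4} C(4,i) p^i (1−p)^{4−i} with p = 0.747
C(4,2)·0.747^2·0.253^2 = 0.21431
C(4,3)·0.747^3·0.253^1 = 0.42183
C(4,4)·0.747^4·0.253^0 = 0.31137
Sum = 0.948

0.948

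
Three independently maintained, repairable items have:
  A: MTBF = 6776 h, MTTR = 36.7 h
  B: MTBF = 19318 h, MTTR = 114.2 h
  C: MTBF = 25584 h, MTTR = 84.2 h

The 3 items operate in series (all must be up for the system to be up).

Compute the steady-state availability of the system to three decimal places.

A(A) = MTBF/(MTBF+MTTR) = 6776/(6776+36.7) = 0.994613
A(B) = MTBF/(MTBF+MTTR) = 19318/(19318+114.2) = 0.994123
A(C) = MTBF/(MTBF+MTTR) = 25584/(25584+84.2) = 0.996720
Series availability: 0.994613 × 0.994123 × 0.996720 = 0.986

0.986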